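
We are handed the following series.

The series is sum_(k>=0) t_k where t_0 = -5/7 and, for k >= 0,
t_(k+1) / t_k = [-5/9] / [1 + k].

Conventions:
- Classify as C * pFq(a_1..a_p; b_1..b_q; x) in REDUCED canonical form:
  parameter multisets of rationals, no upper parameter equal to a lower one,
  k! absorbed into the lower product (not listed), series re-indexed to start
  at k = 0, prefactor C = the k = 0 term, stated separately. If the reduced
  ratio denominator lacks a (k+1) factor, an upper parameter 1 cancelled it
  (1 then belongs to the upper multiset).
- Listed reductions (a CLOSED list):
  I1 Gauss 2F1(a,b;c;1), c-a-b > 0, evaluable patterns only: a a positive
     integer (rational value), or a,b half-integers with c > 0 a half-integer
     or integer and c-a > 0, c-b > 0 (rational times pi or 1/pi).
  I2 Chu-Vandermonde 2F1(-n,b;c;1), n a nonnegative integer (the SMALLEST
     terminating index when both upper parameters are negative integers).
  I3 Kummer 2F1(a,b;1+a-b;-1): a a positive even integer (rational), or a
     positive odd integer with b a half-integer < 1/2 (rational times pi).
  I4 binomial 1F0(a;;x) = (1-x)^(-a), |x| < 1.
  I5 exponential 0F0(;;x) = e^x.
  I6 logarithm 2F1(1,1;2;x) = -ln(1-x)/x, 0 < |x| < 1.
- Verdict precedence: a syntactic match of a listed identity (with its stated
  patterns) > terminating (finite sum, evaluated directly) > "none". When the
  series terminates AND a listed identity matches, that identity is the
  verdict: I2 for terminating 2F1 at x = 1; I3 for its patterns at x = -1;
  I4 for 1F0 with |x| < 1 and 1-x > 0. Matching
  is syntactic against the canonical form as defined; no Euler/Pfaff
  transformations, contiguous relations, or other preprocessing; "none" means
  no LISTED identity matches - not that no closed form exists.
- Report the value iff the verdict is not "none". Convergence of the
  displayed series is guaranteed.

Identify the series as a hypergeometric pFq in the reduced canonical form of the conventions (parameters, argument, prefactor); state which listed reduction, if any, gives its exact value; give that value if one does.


Key observation: t_0 = -5/7 here, and the expanded ratio factors over Q; C = -5/7, x = -5/9, roots give parameters.
Ratio: r(k) = (-5/9) * 1 / [(k+1)] - rational; roots negated = parameters, x = (-5/9), C = -5/7.

At argument -5/9: a 0F0 with upper {-}, lower {-}, scaled by C = -5/7. Verdict: the I5 exponential reduction matches (the 0F0 exponential series at x = -5/9). Hence: (-5/7) * e^(-5/9).


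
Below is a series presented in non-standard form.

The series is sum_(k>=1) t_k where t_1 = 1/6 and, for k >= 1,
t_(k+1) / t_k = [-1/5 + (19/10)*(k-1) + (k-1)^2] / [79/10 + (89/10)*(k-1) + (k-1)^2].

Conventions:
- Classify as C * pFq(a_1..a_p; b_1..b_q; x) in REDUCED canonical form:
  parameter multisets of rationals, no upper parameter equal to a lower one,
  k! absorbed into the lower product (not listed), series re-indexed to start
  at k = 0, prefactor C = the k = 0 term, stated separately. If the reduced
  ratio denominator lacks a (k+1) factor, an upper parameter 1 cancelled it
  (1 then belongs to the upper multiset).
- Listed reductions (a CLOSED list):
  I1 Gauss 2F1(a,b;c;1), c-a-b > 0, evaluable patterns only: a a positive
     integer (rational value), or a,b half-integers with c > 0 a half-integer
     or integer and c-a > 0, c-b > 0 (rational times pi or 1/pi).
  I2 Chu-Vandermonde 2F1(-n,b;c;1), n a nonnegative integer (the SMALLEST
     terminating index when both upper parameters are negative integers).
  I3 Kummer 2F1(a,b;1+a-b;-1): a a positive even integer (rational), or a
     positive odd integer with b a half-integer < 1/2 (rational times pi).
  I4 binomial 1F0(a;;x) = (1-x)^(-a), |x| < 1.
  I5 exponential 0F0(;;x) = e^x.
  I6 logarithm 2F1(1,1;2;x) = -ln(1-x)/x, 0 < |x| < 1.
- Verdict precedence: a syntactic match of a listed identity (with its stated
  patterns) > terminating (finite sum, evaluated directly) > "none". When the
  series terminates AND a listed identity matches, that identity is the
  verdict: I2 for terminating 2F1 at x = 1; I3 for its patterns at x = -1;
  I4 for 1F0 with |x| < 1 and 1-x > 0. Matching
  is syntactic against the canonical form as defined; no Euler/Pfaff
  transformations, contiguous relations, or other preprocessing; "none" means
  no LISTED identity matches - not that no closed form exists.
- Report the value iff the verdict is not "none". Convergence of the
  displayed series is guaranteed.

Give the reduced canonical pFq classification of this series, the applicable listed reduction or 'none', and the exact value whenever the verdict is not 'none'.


Canonical form: C = 1/6 times 2F1 with upper {-1/10, 2}, lower {79/10}, x = 1. Verdict: Gauss's theorem (I1) matches (x = 1: the Gamma ratio telescopes since c-a-b = 6 > 0 and a = 2 in Z>0). Its exact value is 1357/8400.

Structural cue: t_0 = 1/6 here, and factor the ratio over Q (C = 1/6): negated roots = parameters.
Consecutive-term ratio: r(k) = 1 * (k-1/10) (k+2) / [(k+79/10) (k+1)] ; factor over Q: parameters, x = 1, and C = 1/6.


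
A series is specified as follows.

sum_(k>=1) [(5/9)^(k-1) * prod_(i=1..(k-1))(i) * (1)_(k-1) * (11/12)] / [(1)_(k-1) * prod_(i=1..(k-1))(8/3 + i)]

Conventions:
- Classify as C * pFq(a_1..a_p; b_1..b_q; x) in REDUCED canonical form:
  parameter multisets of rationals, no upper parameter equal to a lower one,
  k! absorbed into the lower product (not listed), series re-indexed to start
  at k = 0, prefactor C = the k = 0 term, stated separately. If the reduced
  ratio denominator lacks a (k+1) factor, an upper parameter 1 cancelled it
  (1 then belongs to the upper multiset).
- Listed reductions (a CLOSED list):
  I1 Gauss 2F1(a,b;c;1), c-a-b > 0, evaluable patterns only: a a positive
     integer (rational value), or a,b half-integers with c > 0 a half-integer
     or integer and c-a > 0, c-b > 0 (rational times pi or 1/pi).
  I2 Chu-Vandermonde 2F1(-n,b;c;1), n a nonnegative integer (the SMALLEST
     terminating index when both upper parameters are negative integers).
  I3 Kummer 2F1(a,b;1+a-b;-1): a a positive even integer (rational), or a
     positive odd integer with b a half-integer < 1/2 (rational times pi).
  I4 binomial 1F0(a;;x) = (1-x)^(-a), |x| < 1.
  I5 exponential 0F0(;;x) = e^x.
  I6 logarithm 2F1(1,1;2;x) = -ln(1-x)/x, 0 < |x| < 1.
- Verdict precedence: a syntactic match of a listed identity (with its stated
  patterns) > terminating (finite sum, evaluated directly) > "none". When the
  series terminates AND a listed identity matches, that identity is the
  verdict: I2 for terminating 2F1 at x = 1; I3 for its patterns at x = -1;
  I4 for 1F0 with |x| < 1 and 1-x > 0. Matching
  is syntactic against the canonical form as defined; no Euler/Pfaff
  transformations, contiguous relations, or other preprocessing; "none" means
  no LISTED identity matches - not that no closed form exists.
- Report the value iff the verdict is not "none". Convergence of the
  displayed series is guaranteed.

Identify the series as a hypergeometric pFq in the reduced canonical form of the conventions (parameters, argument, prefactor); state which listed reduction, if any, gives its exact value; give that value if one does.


The series (x = 5/9) is 2F1: upper {1, 1}, lower {11/3}, prefactor 11/12. Verdict: none. A 2F1 with upper {1, 1} fits none of I1-I6 at x = 5/9; the sum runs forever.

Structural cue: t_0 being 11/12, (1)_k (C = 11/12, x = 5/9) is k! itself.
Adjacent-term ratio: r(k) = (5/9) * (k+1) (k+1) / [(k+11/3) (k+1)] - rational; roots negated = parameters, x = (5/9), C = 11/12.


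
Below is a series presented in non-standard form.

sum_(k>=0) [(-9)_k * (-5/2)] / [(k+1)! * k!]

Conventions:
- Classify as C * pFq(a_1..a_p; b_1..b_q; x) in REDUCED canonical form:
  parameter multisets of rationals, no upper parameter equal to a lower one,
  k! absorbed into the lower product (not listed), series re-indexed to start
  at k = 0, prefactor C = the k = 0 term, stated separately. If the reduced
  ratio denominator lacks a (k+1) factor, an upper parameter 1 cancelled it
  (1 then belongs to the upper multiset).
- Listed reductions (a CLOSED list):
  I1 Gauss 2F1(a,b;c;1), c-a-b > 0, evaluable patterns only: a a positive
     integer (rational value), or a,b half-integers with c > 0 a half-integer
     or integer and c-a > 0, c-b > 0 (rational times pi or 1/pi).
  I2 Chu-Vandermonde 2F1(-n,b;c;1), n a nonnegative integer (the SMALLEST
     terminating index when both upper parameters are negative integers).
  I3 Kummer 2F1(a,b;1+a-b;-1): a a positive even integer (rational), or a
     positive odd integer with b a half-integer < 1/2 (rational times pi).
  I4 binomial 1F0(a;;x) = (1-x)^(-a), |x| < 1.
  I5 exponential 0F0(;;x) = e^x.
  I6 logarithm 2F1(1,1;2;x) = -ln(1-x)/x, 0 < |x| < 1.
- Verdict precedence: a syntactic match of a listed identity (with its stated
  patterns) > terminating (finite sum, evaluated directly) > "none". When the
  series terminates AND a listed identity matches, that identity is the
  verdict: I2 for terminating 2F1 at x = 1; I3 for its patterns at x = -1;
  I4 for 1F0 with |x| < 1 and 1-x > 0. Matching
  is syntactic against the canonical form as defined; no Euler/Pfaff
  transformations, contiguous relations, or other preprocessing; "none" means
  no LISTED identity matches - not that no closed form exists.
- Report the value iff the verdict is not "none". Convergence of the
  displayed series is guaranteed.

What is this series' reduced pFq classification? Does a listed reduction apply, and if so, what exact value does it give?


Reduced: x = 1, 1F1, upper = {-9}, lower = {2}, C = -5/2. Verdict: terminating - upper -9 stops the sum at k = 9; the 10 terms are added exactly. Hence: 396271/1451520.

Key observation: t_0 being -5/2, the denominator's factorial ratio (C = -5/2, x = 1) is a lower Pochhammer.
Adjacent-term ratio: r(k) = 1 * (k-9) / [(k+2) (k+1)] - rational; roots negated = parameters, x = 1, C = -5/2.


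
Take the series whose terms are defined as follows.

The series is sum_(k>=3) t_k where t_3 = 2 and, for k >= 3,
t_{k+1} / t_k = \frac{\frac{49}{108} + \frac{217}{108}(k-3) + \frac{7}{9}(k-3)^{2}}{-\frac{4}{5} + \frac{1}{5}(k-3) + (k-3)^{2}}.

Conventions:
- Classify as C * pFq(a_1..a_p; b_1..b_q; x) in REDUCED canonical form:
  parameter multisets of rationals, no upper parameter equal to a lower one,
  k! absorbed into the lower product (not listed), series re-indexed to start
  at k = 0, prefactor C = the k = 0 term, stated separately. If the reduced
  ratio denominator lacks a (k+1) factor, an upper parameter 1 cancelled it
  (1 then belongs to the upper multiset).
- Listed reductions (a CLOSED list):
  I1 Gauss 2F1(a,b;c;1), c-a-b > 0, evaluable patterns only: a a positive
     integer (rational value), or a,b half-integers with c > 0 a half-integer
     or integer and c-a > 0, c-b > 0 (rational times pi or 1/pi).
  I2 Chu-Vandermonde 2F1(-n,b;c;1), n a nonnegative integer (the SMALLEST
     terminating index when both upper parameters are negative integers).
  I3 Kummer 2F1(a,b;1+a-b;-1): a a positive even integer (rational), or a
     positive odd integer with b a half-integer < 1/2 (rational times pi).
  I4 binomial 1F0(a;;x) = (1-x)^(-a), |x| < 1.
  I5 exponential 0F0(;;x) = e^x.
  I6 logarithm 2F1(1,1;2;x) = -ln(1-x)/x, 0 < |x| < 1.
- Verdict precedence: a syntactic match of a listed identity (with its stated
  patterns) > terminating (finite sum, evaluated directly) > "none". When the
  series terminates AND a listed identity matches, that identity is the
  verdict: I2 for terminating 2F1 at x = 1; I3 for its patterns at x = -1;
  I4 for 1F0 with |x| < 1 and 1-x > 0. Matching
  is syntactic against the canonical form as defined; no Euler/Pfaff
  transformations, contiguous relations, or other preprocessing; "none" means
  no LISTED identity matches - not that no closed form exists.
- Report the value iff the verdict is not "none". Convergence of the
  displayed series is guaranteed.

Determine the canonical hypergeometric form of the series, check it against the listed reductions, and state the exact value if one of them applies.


Reduced: x = \frac{7}{9}, 2F1, upper = {\frac{1}{4}, \frac{7}{3}}, lower = {-\frac{4}{5}}, C = 2. Verdict: none. No listed pattern accepts 2F1(\frac{1}{4}, \frac{7}{3}; -\frac{4}{5}; \frac{7}{9}).

Structural cue: t_0 = 2 here, and roots of the ratio polynomials (C = 2, x = 7/9) are the negated parameters.
Adjacent-term ratio: r(k) = \frac{7}{9} * (k+\frac{1}{4}) (k+\frac{7}{3}) / [(k-\frac{4}{5}) (k+1)] ; factor over Q: parameters, x = \frac{7}{9}, and C = 2.


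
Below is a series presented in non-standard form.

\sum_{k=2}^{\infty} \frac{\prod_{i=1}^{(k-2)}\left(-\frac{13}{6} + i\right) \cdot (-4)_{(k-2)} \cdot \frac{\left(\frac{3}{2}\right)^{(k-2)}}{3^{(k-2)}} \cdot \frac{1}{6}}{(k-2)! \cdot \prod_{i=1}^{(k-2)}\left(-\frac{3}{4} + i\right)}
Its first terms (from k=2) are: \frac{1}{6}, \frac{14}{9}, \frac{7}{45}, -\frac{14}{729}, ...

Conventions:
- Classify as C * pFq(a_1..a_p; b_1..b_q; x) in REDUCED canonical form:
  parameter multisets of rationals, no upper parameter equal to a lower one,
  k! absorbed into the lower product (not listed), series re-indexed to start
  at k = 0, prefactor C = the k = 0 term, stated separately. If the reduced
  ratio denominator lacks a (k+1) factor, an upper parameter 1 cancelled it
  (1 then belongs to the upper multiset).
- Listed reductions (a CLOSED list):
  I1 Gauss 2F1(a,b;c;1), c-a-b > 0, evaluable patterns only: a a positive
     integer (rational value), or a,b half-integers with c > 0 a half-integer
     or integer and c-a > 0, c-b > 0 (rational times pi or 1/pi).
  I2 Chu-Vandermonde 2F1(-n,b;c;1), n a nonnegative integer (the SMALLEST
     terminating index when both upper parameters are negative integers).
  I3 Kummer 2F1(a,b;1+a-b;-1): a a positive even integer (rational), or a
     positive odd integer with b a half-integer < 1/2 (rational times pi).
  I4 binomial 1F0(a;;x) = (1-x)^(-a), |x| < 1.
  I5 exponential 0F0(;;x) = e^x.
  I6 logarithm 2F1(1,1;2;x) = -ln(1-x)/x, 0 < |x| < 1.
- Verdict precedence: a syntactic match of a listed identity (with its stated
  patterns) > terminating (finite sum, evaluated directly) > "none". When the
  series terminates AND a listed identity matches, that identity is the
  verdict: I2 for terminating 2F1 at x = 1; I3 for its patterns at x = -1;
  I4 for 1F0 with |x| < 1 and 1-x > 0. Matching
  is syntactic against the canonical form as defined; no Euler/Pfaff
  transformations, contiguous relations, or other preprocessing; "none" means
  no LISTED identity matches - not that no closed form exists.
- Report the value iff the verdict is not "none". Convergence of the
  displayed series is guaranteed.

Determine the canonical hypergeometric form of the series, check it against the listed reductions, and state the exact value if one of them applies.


Classification (C = \frac{1}{6}): 2F1 with upper {-4, -\frac{7}{6}}, lower {\frac{1}{4}}, argument x = \frac{1}{2}. Verdict: terminating (-4 upstairs). 5 nonzero terms in all; added directly. Value: \frac{264398}{142155}.

First insight: x = \frac{1}{2} and the running product (prefactor 1/6) telescopes to a rising factorial.
Consecutive-term ratio: r(k) = \frac{1}{2} * (k-4) (k-\frac{7}{6}) / [(k+\frac{1}{4}) (k+1)] ; factor over Q: parameters, x = \frac{1}{2}, and C = \frac{1}{6}.


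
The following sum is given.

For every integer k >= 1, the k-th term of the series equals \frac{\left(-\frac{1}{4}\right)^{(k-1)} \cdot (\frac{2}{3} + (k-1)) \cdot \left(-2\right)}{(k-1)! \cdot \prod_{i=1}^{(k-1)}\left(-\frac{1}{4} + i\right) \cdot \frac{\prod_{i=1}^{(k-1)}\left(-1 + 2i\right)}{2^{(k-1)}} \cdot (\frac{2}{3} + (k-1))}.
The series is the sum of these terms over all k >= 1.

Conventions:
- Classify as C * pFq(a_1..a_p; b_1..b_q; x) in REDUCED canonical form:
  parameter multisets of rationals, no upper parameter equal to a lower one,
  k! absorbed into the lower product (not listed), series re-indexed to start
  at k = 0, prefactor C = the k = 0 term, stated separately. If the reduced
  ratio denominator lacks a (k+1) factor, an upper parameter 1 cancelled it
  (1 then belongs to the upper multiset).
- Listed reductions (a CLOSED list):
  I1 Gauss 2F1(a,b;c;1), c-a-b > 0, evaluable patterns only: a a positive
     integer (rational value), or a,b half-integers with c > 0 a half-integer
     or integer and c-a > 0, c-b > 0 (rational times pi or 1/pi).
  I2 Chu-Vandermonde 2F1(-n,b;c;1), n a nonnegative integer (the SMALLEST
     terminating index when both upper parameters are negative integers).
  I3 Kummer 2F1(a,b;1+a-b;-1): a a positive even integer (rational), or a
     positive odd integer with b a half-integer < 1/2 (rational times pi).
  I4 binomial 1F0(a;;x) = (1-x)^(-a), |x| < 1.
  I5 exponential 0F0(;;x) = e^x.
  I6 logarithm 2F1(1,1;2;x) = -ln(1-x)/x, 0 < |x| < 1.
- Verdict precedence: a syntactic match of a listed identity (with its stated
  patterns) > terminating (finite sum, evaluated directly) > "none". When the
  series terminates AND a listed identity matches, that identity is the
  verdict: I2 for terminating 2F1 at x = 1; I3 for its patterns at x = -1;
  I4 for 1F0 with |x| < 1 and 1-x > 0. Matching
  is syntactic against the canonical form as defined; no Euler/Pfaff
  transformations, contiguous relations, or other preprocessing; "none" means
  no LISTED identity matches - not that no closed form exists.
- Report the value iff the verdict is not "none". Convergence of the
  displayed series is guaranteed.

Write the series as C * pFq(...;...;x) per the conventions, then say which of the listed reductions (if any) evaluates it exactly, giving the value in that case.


Classification (C = -2): 0F2 with upper {-}, lower {\frac{1}{2}, \frac{3}{4}}, argument x = -\frac{1}{4}. Verdict: none (x = -\frac{1}{4}): each listed identity misses the multisets {-} ; {\frac{1}{2}, \frac{3}{4}}.

Structural cue: x = -\frac{1}{4} and the lower odd product (prefactor -2) is 2^k (1/2)_k.
Ratio: r(k) = -\frac{1}{4} * 1 / [(k+\frac{1}{2}) (k+\frac{3}{4}) (k+1)] - rational; roots negated = parameters, x = -\frac{1}{4}, C = -2.


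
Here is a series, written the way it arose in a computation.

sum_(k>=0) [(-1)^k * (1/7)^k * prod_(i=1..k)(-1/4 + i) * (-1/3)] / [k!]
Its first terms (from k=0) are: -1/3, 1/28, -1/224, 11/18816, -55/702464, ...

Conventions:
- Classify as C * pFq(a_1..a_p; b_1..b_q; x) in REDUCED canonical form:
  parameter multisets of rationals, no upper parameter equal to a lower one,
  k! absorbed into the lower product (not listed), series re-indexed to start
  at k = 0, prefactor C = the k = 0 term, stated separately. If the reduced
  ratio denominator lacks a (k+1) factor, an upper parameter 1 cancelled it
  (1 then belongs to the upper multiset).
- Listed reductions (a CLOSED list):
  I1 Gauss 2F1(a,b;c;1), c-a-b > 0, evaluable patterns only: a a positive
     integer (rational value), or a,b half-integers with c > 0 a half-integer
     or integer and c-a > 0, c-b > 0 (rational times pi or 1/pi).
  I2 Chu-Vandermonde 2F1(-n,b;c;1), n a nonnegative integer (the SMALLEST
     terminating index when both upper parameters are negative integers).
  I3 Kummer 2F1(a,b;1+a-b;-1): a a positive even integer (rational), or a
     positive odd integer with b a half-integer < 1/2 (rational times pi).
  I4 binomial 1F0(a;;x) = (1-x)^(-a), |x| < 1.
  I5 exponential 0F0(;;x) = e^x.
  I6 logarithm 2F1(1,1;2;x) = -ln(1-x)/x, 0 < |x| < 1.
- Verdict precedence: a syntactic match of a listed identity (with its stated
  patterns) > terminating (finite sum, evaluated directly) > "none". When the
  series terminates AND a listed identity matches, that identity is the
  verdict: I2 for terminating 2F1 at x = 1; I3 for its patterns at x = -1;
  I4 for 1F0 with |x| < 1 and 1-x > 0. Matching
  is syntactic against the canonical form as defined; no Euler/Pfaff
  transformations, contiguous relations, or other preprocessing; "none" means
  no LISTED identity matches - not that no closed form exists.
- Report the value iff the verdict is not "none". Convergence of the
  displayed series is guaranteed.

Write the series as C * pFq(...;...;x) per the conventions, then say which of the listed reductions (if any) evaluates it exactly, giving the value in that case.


x = -1/7 here; the reduced form reads 1F0, upper {3/4}, lower {-}, C = -1/3. Verdict: the binomial series (I4) matches (the 1F0 binomial series: exponent -3/4, x = -1/7). Exact value: (-1/3) * (8/7)^(-3/4).

Key observation: x = (-1/7) and the running product (C = -1/3) telescopes to a rising factorial.
Adjacent-term ratio: r(k) = (-1/7) * (k+3/4) / [(k+1)] - poly over poly, x = (-1/7) from leading terms; C = -1/3 at k = 0.


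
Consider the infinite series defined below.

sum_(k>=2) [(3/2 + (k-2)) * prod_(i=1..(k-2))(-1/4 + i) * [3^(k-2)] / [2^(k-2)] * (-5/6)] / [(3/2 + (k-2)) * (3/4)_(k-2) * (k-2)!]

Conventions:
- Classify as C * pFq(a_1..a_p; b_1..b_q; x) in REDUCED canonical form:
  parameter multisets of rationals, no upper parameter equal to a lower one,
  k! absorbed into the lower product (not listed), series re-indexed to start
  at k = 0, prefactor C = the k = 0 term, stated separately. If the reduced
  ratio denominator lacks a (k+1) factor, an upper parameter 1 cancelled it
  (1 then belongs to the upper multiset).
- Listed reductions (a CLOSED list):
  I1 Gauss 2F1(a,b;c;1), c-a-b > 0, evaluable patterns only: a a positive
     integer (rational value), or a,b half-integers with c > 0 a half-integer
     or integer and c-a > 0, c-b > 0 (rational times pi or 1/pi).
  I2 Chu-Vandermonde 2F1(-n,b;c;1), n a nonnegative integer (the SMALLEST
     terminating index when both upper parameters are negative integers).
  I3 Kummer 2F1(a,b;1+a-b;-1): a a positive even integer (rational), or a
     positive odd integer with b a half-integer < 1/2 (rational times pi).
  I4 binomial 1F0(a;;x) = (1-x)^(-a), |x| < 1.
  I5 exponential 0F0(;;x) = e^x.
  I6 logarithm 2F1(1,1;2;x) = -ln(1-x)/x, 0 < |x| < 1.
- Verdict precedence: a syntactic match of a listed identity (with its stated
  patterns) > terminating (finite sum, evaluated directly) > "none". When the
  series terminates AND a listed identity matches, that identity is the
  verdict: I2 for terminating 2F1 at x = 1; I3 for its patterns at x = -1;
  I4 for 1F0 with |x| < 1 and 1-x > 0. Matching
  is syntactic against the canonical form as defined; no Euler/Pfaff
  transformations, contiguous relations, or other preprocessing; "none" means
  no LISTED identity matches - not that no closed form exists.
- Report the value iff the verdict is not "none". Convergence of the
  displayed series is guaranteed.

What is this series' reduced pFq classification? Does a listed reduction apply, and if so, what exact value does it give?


Classification (C = -5/6): 0F0 with upper {-}, lower {-}, argument x = 3/2. Verdict (x = 3/2): the I5 exponential reduction applies (the 0F0 exponential series at x = 3/2). Exact value: (-5/6) * e^(3/2).

Key observation: from the first term -5/6: the two geometric factors (C = -5/6, x = 3/2) combine into one argument.
Adjacent-term ratio: r(k) = (3/2) * 1 / [(k+1)] - rational in k, leading ratio (3/2); with t_0 = -5/6, classification follows.


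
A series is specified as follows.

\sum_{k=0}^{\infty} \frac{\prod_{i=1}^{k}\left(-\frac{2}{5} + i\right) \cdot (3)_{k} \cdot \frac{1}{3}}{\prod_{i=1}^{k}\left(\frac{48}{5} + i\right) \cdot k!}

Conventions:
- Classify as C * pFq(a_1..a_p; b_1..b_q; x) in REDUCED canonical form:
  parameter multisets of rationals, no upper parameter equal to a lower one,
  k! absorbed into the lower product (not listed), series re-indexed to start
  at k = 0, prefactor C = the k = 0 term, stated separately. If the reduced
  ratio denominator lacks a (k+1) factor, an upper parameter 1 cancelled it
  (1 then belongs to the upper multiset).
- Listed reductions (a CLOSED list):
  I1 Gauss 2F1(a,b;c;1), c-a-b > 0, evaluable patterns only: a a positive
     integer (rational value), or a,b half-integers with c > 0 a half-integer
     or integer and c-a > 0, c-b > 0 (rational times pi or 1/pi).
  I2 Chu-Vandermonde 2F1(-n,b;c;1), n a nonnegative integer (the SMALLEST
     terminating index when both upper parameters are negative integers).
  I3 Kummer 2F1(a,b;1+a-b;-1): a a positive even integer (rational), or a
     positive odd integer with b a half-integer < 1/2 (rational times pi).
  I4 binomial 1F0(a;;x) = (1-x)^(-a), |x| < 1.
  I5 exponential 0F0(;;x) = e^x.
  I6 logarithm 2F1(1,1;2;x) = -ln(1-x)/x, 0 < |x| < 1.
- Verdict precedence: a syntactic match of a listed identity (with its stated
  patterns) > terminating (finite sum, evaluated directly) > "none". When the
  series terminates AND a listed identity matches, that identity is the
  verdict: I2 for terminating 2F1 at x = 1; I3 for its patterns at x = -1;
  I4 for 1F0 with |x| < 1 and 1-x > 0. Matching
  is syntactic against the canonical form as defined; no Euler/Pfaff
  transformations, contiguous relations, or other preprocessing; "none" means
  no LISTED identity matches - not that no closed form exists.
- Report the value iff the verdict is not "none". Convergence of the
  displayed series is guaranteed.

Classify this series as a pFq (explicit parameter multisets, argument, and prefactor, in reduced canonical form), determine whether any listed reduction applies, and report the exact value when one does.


Classification (C = \frac{1}{3}): 2F1 with upper {\frac{3}{5}, 3}, lower {\frac{53}{5}}, argument x = 1. Verdict: this is Gauss (I1, integer-parameter pattern) (x = 1: the Gamma ratio telescopes since c-a-b = 7 > 0 and a = 3 in Z>0). Hence: \frac{3268}{7875}.

Key step: from the first term \frac{1}{3}: the lower running product (C = 1/3) is a rising factorial.
Ratio: r(k) = 1 * (k+\frac{3}{5}) (k+3) / [(k+\frac{53}{5}) (k+1)] - poly over poly, x = 1 from leading terms; C = \frac{1}{3} at k = 0.


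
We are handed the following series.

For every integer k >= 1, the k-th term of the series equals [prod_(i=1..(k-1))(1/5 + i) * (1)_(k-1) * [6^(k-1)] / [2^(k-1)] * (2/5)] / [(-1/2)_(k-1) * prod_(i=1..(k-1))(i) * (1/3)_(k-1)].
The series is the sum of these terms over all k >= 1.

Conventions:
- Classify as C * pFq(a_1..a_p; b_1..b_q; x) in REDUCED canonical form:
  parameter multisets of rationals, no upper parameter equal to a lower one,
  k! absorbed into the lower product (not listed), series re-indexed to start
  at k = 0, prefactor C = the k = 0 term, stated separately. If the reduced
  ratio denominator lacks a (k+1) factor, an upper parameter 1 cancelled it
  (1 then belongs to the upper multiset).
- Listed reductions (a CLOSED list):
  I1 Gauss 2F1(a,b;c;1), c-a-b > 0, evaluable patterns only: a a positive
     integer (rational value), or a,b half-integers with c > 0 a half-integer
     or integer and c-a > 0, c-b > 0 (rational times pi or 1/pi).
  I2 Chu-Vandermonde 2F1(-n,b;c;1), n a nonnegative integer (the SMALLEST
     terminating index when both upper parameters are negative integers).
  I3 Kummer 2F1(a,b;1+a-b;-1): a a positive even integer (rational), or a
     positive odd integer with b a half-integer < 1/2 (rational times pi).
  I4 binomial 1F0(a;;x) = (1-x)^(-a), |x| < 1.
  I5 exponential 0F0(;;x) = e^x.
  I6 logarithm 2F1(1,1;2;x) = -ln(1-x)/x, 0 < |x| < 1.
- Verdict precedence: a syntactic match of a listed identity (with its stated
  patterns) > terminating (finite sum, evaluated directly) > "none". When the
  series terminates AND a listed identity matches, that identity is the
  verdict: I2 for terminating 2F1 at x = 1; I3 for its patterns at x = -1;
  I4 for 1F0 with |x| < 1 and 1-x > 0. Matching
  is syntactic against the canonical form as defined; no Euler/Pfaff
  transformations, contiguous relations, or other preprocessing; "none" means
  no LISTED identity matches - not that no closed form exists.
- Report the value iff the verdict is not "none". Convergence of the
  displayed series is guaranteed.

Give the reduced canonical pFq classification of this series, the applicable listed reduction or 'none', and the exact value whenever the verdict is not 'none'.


Prefactor 2/5, argument 3: 2F2 with upper {1, 6/5} over lower {-1/2, 1/3}. Verdict: no listed reduction: x = 3 and upper {1, 6/5} fail every I1-I6 pattern.

Structural cue: t_0 being 2/5, the product of the first k integers (prefactor 2/5) is k!.
Term ratio: r(k) = 3 * (k+1) (k+6/5) / [(k-1/2) (k+1/3) (k+1)] - rational in k. x = 3; t_0 = 2/5; negate the roots.


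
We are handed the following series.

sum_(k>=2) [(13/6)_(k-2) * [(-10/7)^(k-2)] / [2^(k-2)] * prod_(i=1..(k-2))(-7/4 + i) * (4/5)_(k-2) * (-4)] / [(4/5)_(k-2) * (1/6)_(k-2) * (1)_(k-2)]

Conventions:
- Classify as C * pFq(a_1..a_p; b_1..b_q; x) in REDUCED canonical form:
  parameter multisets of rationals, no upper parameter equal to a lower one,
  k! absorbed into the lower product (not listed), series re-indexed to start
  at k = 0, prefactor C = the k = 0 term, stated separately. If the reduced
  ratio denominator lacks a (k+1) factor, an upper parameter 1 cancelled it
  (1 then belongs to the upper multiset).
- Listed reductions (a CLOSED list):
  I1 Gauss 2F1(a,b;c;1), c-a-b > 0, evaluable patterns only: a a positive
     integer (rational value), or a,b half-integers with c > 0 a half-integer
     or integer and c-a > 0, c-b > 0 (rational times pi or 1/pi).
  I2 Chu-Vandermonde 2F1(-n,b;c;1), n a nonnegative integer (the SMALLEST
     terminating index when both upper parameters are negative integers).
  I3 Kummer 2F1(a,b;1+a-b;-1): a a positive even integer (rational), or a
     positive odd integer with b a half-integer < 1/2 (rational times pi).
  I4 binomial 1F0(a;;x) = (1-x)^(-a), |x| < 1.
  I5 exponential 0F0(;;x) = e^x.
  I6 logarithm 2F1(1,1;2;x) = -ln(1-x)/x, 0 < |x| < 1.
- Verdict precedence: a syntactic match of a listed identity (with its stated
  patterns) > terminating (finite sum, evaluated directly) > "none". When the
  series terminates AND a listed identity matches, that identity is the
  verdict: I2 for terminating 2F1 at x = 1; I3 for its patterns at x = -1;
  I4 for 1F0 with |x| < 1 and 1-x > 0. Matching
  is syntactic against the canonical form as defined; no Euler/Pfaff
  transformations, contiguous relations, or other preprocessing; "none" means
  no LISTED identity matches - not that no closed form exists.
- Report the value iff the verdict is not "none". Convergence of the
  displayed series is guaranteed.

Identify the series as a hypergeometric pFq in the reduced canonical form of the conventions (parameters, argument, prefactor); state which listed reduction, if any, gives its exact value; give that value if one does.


Canonical form: C = -4 times 2F1 with upper {-3/4, 13/6}, lower {1/6}, x = -5/7. Verdict: none - this 2F1 at x = -5/7 matches no listed pattern, and upper {-3/4, 13/6} holds no stopper.

Key step: with t_0 = -4, the two k-th powers (C = -4, x = -5/7) combine into one argument.
Consecutive-term ratio: r(k) = (-5/7) * (k-3/4) (k+13/6) / [(k+1/6) (k+1)] - poly over poly, x = (-5/7) from leading terms; C = -4 at k = 0.


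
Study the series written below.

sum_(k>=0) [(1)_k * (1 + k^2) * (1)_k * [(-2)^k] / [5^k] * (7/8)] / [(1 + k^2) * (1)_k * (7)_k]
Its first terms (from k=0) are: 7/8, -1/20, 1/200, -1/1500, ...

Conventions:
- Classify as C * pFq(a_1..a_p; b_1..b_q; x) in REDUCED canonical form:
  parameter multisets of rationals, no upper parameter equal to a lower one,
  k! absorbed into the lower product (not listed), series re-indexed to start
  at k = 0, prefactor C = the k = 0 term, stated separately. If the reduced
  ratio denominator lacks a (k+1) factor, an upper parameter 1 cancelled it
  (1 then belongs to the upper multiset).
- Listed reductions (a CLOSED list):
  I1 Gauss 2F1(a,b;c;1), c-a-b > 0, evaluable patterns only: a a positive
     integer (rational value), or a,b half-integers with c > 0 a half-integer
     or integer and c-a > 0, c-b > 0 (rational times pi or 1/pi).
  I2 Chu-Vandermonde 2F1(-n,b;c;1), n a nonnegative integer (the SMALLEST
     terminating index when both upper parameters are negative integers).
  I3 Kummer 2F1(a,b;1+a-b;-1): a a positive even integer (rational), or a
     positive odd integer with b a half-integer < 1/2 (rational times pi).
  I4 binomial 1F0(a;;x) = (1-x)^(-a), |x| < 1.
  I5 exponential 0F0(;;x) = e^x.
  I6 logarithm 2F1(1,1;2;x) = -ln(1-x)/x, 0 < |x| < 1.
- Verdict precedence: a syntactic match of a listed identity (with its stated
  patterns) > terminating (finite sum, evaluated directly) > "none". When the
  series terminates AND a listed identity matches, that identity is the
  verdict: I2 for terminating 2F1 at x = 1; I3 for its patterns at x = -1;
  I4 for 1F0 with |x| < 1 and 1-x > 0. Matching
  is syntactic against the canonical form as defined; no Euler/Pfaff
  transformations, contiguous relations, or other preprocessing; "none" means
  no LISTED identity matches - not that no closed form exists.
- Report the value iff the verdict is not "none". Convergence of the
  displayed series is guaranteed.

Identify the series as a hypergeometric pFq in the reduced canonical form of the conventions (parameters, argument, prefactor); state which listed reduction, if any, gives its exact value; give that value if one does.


Reduced: x = -2/5, 2F1, upper = {1, 1}, lower = {7}, C = 7/8. Verdict: none - at argument -2/5 the multisets {1, 1} ; {7} match no listed identity.

Structural cue: t_0 = 7/8 here, and striking the common factor k^2 + 1 reduces the term (C = 7/8, x = -2/5).
Term ratio: r(k) = (-2/5) * (k+1) (k+1) / [(k+7) (k+1)] - rational in k. x = (-2/5); t_0 = 7/8; negate the roots.


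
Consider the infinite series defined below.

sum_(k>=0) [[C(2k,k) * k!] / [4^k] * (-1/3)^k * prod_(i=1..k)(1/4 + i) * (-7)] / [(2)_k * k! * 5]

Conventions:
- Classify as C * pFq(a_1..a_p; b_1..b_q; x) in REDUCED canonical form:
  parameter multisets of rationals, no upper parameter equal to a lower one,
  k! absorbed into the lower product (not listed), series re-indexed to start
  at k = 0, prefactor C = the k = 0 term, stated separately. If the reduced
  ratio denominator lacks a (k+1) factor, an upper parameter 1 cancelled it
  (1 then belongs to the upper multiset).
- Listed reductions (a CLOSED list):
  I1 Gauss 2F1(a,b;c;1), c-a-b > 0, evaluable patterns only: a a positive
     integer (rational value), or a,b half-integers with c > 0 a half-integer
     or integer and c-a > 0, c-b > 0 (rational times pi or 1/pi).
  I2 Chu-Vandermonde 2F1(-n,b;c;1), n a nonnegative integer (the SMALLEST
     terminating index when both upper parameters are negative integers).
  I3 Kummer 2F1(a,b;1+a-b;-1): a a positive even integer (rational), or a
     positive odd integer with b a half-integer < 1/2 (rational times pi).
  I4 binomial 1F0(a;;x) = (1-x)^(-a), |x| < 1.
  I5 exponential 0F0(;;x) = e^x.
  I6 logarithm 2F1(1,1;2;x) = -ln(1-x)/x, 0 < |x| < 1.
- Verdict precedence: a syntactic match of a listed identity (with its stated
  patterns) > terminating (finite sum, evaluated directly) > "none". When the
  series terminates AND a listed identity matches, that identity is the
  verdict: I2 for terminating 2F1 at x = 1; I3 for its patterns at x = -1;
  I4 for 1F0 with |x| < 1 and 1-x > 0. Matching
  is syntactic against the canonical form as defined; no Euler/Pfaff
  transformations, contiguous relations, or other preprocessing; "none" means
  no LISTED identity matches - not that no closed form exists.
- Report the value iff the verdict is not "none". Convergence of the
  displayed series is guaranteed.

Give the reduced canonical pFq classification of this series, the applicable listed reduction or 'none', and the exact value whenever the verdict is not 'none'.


Classification (C = -7/5): 2F1 with upper {1/2, 5/4}, lower {2}, argument x = -1/3. Verdict: none (x = -1/3): each listed identity misses the multisets {1/2, 5/4} ; {2}.

First insight: t_0 = -7/5 here, and the running product (prefactor -7/5) telescopes to a rising factorial.
Adjacent-term ratio: r(k) = (-1/3) * (k+1/2) (k+5/4) / [(k+2) (k+1)] - rational in k. x = (-1/3); t_0 = -7/5; negate the roots.


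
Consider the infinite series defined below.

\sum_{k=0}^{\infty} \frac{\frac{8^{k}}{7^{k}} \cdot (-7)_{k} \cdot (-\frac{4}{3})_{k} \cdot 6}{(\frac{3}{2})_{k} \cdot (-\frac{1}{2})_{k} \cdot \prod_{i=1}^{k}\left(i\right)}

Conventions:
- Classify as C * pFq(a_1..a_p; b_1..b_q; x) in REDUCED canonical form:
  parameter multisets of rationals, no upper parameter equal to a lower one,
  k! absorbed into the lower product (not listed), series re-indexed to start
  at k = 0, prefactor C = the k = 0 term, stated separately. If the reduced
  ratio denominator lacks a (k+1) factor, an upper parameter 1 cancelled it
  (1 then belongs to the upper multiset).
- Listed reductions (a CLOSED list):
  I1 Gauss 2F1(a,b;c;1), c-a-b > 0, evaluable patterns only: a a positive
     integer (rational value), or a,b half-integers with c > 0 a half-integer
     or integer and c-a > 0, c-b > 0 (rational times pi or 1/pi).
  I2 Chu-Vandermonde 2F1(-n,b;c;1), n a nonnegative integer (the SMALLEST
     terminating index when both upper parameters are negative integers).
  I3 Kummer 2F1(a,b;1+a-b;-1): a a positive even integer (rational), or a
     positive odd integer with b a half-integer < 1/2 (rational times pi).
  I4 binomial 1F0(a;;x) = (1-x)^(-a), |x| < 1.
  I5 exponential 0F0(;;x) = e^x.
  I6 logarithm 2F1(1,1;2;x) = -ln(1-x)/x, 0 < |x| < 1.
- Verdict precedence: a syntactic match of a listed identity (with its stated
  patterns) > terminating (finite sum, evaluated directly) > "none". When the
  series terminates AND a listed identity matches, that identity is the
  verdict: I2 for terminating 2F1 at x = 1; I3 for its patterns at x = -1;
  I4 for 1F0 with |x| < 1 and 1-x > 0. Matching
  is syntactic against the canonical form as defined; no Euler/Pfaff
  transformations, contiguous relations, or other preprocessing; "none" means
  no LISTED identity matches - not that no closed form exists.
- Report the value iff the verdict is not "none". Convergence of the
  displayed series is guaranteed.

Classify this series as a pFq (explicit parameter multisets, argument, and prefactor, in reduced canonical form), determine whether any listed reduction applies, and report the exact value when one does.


At argument \frac{8}{7}: a 2F2 with upper {-7, -\frac{4}{3}}, lower {-\frac{1}{2}, \frac{3}{2}}, scaled by C = 6. Verdict: terminating at k = 7: the factor (-7)_k kills every later term; summing the 8 survivors is exact. Exact value: -\frac{4645657807296177922}{32857663498384725}.

Key step: x = \frac{8}{7} and the two geometric factors (C = 6, x = 8/7) combine into one argument.
Term ratio: r(k) = \frac{8}{7} * (k-7) (k-\frac{4}{3}) / [(k-\frac{1}{2}) (k+\frac{3}{2}) (k+1)] - rational; roots negated = parameters, x = \frac{8}{7}, C = 6.


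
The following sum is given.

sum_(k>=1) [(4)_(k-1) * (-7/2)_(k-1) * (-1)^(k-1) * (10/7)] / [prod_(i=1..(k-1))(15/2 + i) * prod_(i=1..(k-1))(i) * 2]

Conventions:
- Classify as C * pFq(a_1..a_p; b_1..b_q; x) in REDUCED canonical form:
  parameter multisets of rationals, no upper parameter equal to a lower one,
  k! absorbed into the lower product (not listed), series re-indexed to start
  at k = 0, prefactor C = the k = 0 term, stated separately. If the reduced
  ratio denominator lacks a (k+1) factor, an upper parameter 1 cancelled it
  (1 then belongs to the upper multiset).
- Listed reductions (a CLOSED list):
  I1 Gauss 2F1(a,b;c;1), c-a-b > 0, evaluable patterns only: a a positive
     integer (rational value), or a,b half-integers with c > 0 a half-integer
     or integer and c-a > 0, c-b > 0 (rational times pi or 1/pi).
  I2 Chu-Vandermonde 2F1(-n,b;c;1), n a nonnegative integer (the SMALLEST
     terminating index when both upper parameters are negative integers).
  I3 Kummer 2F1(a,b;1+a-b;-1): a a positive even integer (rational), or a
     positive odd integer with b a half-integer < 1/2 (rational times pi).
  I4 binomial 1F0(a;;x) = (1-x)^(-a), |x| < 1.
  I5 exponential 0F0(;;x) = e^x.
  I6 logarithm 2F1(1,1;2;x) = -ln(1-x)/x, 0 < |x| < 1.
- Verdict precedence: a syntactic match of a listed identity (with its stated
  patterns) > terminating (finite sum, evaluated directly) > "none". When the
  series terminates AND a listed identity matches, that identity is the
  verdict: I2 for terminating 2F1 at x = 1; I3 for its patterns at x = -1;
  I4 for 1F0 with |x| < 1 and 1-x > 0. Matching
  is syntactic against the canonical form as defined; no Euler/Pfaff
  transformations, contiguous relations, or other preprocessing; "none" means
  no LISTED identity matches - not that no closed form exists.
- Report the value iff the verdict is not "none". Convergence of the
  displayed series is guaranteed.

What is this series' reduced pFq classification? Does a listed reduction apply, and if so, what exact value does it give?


Structural cue: t_0 being 5/7, the product of the first k integers (C = 5/7, x = -1) is k!.
Consecutive-term ratio: r(k) = (-1) * (k-7/2) (k+4) / [(k+17/2) (k+1)] - poly over poly, x = (-1) from leading terms; C = 5/7 at k = 0.

Classification (C = 5/7): 2F1 with upper {-7/2, 4}, lower {17/2}, argument x = -1. Verdict (x = -1): Kummer's theorem (I3) applies (x = -1; c = 17/2 equals 1+a-b for upper {-7/2, 4}: listed pattern). Sum: 325/112.
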